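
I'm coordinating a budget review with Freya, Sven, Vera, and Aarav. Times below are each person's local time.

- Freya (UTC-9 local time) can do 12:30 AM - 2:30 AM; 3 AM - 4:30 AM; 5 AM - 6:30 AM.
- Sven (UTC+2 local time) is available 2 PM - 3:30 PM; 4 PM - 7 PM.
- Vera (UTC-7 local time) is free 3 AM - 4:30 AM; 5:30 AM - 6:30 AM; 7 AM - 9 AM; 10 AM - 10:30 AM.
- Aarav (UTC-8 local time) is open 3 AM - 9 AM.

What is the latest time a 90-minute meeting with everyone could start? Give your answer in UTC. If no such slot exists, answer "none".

14:00

Freya in UTC: 09:30-11:30, 12:00-13:30, 14:00-15:30 (add 9h to convert from UTC-9).
Sven in UTC: 12:00-13:30, 14:00-17:00 (subtract 2h to convert from UTC+2).
Vera in UTC: 10:00-11:30, 12:30-13:30, 14:00-16:00, 17:00-17:30 (add 7h to convert from UTC-7).
Aarav in UTC: 11:00-17:00 (add 8h to convert from UTC-8).
Freya ∩ Sven: 12:00-13:30, 14:00-15:30.
Freya ∩ Sven ∩ Vera: 12:30-13:30, 14:00-15:30.
Freya ∩ Sven ∩ Vera ∩ Aarav: 12:30-13:30, 14:00-15:30.
The last common window of at least 90 minutes is 14:00-15:30; a 90-minute meeting can start as late as 14:00 and still end by 15:30.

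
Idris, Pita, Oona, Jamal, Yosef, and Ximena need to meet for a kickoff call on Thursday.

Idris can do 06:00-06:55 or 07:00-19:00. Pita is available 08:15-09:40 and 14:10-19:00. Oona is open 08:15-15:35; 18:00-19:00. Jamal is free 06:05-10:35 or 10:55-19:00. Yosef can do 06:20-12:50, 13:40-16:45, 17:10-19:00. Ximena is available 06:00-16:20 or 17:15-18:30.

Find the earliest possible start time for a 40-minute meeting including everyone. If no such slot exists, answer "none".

08:15

Idris ∩ Pita: 08:15-09:40, 14:10-19:00.
Idris ∩ Pita ∩ Oona: 08:15-09:40, 14:10-15:35, 18:00-19:00.
Idris ∩ Pita ∩ Oona ∩ Jamal: 08:15-09:40, 14:10-15:35, 18:00-19:00.
Idris ∩ Pita ∩ Oona ∩ Jamal ∩ Yosef: 08:15-09:40, 14:10-15:35, 18:00-19:00.
Idris ∩ Pita ∩ Oona ∩ Jamal ∩ Yosef ∩ Ximena: 08:15-09:40, 14:10-15:35, 18:00-18:30.
So the common availability across everyone is 08:15-09:40, 14:10-15:35, 18:00-18:30.
The first common window of at least 40 minutes is 08:15-09:40, so the earliest start is 08:15.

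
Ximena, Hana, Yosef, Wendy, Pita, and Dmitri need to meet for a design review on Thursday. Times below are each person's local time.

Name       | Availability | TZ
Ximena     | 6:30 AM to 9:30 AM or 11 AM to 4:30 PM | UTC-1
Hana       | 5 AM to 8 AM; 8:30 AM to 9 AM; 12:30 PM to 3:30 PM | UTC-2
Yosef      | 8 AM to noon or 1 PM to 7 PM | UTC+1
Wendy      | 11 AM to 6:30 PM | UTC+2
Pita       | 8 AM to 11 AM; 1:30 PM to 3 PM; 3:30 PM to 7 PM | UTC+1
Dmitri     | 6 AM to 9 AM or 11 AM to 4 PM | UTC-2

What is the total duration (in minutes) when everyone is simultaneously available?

Ximena in UTC: 07:30-10:30, 12:00-17:30 (add 1h to convert from UTC-1).
Hana in UTC: 07:00-10:00, 10:30-11:00, 14:30-17:30 (add 2h to convert from UTC-2).
Yosef in UTC: 07:00-11:00, 12:00-18:00 (subtract 1h to convert from UTC+1).
Wendy in UTC: 09:00-16:30 (subtract 2h to convert from UTC+2).
Pita in UTC: 07:00-10:00, 12:30-14:00, 14:30-18:00 (subtract 1h to convert from UTC+1).
Dmitri in UTC: 08:00-11:00, 13:00-18:00 (add 2h to convert from UTC-2).
Ximena ∩ Hana: 07:30-10:00, 14:30-17:30.
Ximena ∩ Hana ∩ Yosef: 07:30-10:00, 14:30-17:30.
Ximena ∩ Hana ∩ Yosef ∩ Wendy: 09:00-10:00, 14:30-16:30.
Ximena ∩ Hana ∩ Yosef ∩ Wendy ∩ Pita: 09:00-10:00, 14:30-16:30.
Ximena ∩ Hana ∩ Yosef ∩ Wendy ∩ Pita ∩ Dmitri: 09:00-10:00, 14:30-16:30.
Those are the intersection windows.
Summing the common windows: 60 + 120 = 180 minutes.

180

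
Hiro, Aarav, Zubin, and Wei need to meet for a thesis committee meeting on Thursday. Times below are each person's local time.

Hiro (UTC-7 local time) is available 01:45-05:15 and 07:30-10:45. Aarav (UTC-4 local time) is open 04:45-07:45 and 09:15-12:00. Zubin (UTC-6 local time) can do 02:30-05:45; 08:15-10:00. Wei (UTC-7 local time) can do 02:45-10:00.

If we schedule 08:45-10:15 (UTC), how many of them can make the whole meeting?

3

Hiro in UTC: 08:45-12:15, 14:30-17:45 (add 7h to convert from UTC-7).
Aarav in UTC: 08:45-11:45, 13:15-16:00 (add 4h to convert from UTC-4).
Zubin in UTC: 08:30-11:45, 14:15-16:00 (add 6h to convert from UTC-6).
Wei in UTC: 09:45-17:00 (add 7h to convert from UTC-7).
Hiro, Aarav, and Zubin can make the full 08:45-10:15 slot — that's 3.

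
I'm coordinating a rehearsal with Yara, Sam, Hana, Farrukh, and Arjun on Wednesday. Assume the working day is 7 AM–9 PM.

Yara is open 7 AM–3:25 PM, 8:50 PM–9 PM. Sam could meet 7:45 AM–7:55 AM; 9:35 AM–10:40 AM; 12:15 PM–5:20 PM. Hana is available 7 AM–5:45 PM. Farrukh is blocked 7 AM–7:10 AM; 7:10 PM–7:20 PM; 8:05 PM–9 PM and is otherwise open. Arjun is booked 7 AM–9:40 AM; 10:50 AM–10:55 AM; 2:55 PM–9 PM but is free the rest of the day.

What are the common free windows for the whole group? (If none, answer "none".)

Yara free: 07:00-15:25, 20:50-21:00.
Sam free: 07:45-07:55, 09:35-10:40, 12:15-17:20.
Hana free: 07:00-17:45.
Farrukh free: 07:10-19:10, 19:20-20:05 (invert busy blocks within the working day).
Arjun free: 09:40-10:50, 10:55-14:55 (invert busy blocks within the working day).
Yara ∩ Sam: 07:45-07:55, 09:35-10:40, 12:15-15:25.
Yara ∩ Sam ∩ Hana: 07:45-07:55, 09:35-10:40, 12:15-15:25.
Yara ∩ Sam ∩ Hana ∩ Farrukh: 07:45-07:55, 09:35-10:40, 12:15-15:25.
Yara ∩ Sam ∩ Hana ∩ Farrukh ∩ Arjun: 09:40-10:40, 12:15-14:55.

09:40-10:40, 12:15-14:55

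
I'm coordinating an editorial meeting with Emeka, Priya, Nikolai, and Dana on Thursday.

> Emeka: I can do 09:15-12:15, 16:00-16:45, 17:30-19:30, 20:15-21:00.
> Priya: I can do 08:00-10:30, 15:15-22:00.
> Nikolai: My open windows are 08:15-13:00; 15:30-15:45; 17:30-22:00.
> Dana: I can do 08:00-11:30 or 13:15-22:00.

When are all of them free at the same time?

09:15-10:30, 17:30-19:30, 20:15-21:00

Emeka ∩ Priya: 09:15-10:30, 16:00-16:45, 17:30-19:30, 20:15-21:00.
Emeka ∩ Priya ∩ Nikolai: 09:15-10:30, 17:30-19:30, 20:15-21:00.
Emeka ∩ Priya ∩ Nikolai ∩ Dana: 09:15-10:30, 17:30-19:30, 20:15-21:00.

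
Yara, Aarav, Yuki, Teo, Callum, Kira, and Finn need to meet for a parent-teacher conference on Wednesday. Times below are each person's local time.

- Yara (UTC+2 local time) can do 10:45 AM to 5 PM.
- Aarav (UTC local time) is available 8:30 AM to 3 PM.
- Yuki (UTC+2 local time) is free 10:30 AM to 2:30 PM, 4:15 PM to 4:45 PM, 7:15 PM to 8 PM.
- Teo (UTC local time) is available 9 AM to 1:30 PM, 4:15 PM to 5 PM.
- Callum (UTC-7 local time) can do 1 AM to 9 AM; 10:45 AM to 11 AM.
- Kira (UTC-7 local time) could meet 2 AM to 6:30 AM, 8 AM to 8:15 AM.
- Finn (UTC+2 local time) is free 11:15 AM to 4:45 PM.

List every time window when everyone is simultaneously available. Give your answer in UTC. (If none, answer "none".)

Yara in UTC: 08:45-15:00 (subtract 2h to convert from UTC+2).
Aarav in UTC: 08:30-15:00.
Yuki in UTC: 08:30-12:30, 14:15-14:45, 17:15-18:00 (subtract 2h to convert from UTC+2).
Teo in UTC: 09:00-13:30, 16:15-17:00.
Callum in UTC: 08:00-16:00, 17:45-18:00 (add 7h to convert from UTC-7).
Kira in UTC: 09:00-13:30, 15:00-15:15 (add 7h to convert from UTC-7).
Finn in UTC: 09:15-14:45 (subtract 2h to convert from UTC+2).
Yara ∩ Aarav: 08:45-15:00.
Yara ∩ Aarav ∩ Yuki: 08:45-12:30, 14:15-14:45.
Yara ∩ Aarav ∩ Yuki ∩ Teo: 09:00-12:30.
Yara ∩ Aarav ∩ Yuki ∩ Teo ∩ Callum: 09:00-12:30.
Yara ∩ Aarav ∩ Yuki ∩ Teo ∩ Callum ∩ Kira: 09:00-12:30.
Yara ∩ Aarav ∩ Yuki ∩ Teo ∩ Callum ∩ Kira ∩ Finn: 09:15-12:30.
So the common availability across everyone is 09:15-12:30.

09:15-12:30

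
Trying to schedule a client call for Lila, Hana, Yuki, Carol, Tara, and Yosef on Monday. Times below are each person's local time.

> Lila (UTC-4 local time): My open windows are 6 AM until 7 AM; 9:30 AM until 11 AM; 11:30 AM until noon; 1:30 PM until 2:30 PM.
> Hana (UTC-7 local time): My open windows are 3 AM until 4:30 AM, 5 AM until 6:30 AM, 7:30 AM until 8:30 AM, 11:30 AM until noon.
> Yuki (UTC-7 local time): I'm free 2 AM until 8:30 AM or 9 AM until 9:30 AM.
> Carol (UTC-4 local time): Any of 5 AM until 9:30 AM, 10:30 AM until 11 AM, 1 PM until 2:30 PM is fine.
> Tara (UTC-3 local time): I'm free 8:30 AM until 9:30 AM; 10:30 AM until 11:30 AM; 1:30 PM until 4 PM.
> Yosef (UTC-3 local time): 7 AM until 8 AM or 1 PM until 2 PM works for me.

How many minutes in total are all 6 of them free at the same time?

Lila in UTC: 10:00-11:00, 13:30-15:00, 15:30-16:00, 17:30-18:30 (add 4h to convert from UTC-4).
Hana in UTC: 10:00-11:30, 12:00-13:30, 14:30-15:30, 18:30-19:00 (add 7h to convert from UTC-7).
Yuki in UTC: 09:00-15:30, 16:00-16:30 (add 7h to convert from UTC-7).
Carol in UTC: 09:00-13:30, 14:30-15:00, 17:00-18:30 (add 4h to convert from UTC-4).
Tara in UTC: 11:30-12:30, 13:30-14:30, 16:30-19:00 (add 3h to convert from UTC-3).
Yosef in UTC: 10:00-11:00, 16:00-17:00 (add 3h to convert from UTC-3).
Lila ∩ Hana: 10:00-11:00, 14:30-15:00.
Lila ∩ Hana ∩ Yuki: 10:00-11:00, 14:30-15:00.
Lila ∩ Hana ∩ Yuki ∩ Carol: 10:00-11:00, 14:30-15:00.
Lila ∩ Hana ∩ Yuki ∩ Carol ∩ Tara: ∅.
Lila ∩ Hana ∩ Yuki ∩ Carol ∩ Tara ∩ Yosef: ∅.
There is no time when everyone is free.
There is no common window, so the total is 0 minutes.

0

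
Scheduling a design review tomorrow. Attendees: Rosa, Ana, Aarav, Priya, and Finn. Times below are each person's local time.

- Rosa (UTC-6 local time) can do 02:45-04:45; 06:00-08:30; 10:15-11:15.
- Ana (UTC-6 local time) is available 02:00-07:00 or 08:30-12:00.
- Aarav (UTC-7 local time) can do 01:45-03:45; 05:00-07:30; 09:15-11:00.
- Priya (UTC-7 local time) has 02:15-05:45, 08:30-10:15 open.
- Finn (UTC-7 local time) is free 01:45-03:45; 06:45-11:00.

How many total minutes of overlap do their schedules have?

150

Rosa in UTC: 08:45-10:45, 12:00-14:30, 16:15-17:15 (add 6h to convert from UTC-6).
Ana in UTC: 08:00-13:00, 14:30-18:00 (add 6h to convert from UTC-6).
Aarav in UTC: 08:45-10:45, 12:00-14:30, 16:15-18:00 (add 7h to convert from UTC-7).
Priya in UTC: 09:15-12:45, 15:30-17:15 (add 7h to convert from UTC-7).
Finn in UTC: 08:45-10:45, 13:45-18:00 (add 7h to convert from UTC-7).
Rosa ∩ Ana: 08:45-10:45, 12:00-13:00, 16:15-17:15.
Rosa ∩ Ana ∩ Aarav: 08:45-10:45, 12:00-13:00, 16:15-17:15.
Rosa ∩ Ana ∩ Aarav ∩ Priya: 09:15-10:45, 12:00-12:45, 16:15-17:15.
Rosa ∩ Ana ∩ Aarav ∩ Priya ∩ Finn: 09:15-10:45, 16:15-17:15.
So the common availability across everyone is 09:15-10:45, 16:15-17:15.
Summing the common windows: 90 + 60 = 150 minutes.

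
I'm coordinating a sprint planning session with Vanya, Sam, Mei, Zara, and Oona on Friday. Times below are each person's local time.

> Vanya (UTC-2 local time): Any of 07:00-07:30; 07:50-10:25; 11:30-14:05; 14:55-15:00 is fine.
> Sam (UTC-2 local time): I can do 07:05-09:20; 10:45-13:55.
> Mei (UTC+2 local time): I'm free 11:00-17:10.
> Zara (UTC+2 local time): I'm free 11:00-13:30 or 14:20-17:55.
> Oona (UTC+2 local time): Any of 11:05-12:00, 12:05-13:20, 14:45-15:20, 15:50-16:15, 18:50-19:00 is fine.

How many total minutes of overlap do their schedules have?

135

Vanya in UTC: 09:00-09:30, 09:50-12:25, 13:30-16:05, 16:55-17:00 (add 2h to convert from UTC-2).
Sam in UTC: 09:05-11:20, 12:45-15:55 (add 2h to convert from UTC-2).
Mei in UTC: 09:00-15:10 (subtract 2h to convert from UTC+2).
Zara in UTC: 09:00-11:30, 12:20-15:55 (subtract 2h to convert from UTC+2).
Oona in UTC: 09:05-10:00, 10:05-11:20, 12:45-13:20, 13:50-14:15, 16:50-17:00 (subtract 2h to convert from UTC+2).
Vanya ∩ Sam: 09:05-09:30, 09:50-11:20, 13:30-15:55.
Vanya ∩ Sam ∩ Mei: 09:05-09:30, 09:50-11:20, 13:30-15:10.
Vanya ∩ Sam ∩ Mei ∩ Zara: 09:05-09:30, 09:50-11:20, 13:30-15:10.
Vanya ∩ Sam ∩ Mei ∩ Zara ∩ Oona: 09:05-09:30, 09:50-10:00, 10:05-11:20, 13:50-14:15.
Summing the common windows: 25 + 10 + 75 + 25 = 135 minutes.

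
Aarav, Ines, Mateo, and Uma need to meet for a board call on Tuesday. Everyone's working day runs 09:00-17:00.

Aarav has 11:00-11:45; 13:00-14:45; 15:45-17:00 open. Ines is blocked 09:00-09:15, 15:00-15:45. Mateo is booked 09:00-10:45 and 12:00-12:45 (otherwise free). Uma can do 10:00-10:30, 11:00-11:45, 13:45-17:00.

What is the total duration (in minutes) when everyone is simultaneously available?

180

Aarav free: 11:00-11:45, 13:00-14:45, 15:45-17:00.
Ines free: 09:15-15:00, 15:45-17:00 (invert busy blocks within the working day).
Mateo free: 10:45-12:00, 12:45-17:00 (invert busy blocks within the working day).
Uma free: 10:00-10:30, 11:00-11:45, 13:45-17:00.
Aarav ∩ Ines: 11:00-11:45, 13:00-14:45, 15:45-17:00.
Aarav ∩ Ines ∩ Mateo: 11:00-11:45, 13:00-14:45, 15:45-17:00.
Aarav ∩ Ines ∩ Mateo ∩ Uma: 11:00-11:45, 13:45-14:45, 15:45-17:00.
So the common availability across everyone is 11:00-11:45, 13:45-14:45, 15:45-17:00.
Summing the common windows: 45 + 60 + 75 = 180 minutes.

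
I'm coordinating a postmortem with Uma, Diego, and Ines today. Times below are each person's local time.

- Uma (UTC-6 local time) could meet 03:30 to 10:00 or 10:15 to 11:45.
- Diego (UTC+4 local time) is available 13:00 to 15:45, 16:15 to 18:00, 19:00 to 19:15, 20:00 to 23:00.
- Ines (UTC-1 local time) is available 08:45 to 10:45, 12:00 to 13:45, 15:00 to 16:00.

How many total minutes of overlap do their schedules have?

225

Uma in UTC: 09:30-16:00, 16:15-17:45 (add 6h to convert from UTC-6).
Diego in UTC: 09:00-11:45, 12:15-14:00, 15:00-15:15, 16:00-19:00 (subtract 4h to convert from UTC+4).
Ines in UTC: 09:45-11:45, 13:00-14:45, 16:00-17:00 (add 1h to convert from UTC-1).
Uma ∩ Diego: 09:30-11:45, 12:15-14:00, 15:00-15:15, 16:15-17:45.
Uma ∩ Diego ∩ Ines: 09:45-11:45, 13:00-14:00, 16:15-17:00.
Those are the intersection windows.
Summing the common windows: 120 + 60 + 45 = 225 minutes.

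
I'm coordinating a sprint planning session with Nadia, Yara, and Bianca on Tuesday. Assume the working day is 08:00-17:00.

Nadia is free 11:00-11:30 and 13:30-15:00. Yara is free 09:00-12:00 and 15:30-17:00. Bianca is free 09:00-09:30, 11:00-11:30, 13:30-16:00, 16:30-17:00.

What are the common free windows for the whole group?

11:00-11:30

Nadia ∩ Yara: 11:00-11:30.
Nadia ∩ Yara ∩ Bianca: 11:00-11:30.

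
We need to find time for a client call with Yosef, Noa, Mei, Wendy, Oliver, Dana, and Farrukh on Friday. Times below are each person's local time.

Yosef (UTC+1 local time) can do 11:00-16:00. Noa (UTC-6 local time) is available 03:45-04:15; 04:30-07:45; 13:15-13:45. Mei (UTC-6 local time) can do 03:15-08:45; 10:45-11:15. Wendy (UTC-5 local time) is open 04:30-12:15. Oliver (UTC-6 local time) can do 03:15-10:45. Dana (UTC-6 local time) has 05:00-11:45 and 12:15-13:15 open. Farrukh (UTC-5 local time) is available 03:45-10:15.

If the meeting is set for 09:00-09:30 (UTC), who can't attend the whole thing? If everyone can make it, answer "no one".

Yosef in UTC: 10:00-15:00 (subtract 1h to convert from UTC+1).
Noa in UTC: 09:45-10:15, 10:30-13:45, 19:15-19:45 (add 6h to convert from UTC-6).
Mei in UTC: 09:15-14:45, 16:45-17:15 (add 6h to convert from UTC-6).
Wendy in UTC: 09:30-17:15 (add 5h to convert from UTC-5).
Oliver in UTC: 09:15-16:45 (add 6h to convert from UTC-6).
Dana in UTC: 11:00-17:45, 18:15-19:15 (add 6h to convert from UTC-6).
Farrukh in UTC: 08:45-15:15 (add 5h to convert from UTC-5).
Yosef: not fully free for 09:00-09:30. Noa: not fully free for 09:00-09:30. Mei: not fully free for 09:00-09:30. Wendy: not fully free for 09:00-09:30. Oliver: not fully free for 09:00-09:30. Dana: not fully free for 09:00-09:30. Farrukh: free for 09:00-09:30.

Dana, Mei, Noa, Oliver, Wendy, Yosef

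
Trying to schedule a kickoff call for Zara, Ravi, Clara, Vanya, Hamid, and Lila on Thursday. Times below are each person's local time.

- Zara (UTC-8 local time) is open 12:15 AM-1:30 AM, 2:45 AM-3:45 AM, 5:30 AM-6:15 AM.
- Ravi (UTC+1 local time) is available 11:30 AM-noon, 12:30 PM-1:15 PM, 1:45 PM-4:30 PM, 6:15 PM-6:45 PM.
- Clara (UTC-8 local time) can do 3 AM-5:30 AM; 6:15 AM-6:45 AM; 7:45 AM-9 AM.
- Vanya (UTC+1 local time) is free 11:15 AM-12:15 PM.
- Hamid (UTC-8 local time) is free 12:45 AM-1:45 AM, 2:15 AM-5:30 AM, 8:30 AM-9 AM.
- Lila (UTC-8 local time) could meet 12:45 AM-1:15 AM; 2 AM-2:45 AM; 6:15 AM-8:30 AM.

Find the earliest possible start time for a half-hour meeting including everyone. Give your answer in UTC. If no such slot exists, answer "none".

none

Zara in UTC: 08:15-09:30, 10:45-11:45, 13:30-14:15 (add 8h to convert from UTC-8).
Ravi in UTC: 10:30-11:00, 11:30-12:15, 12:45-15:30, 17:15-17:45 (subtract 1h to convert from UTC+1).
Clara in UTC: 11:00-13:30, 14:15-14:45, 15:45-17:00 (add 8h to convert from UTC-8).
Vanya in UTC: 10:15-11:15 (subtract 1h to convert from UTC+1).
Hamid in UTC: 08:45-09:45, 10:15-13:30, 16:30-17:00 (add 8h to convert from UTC-8).
Lila in UTC: 08:45-09:15, 10:00-10:45, 14:15-16:30 (add 8h to convert from UTC-8).
Zara ∩ Ravi: 10:45-11:00, 11:30-11:45, 13:30-14:15.
Zara ∩ Ravi ∩ Clara: 11:30-11:45.
Zara ∩ Ravi ∩ Clara ∩ Vanya: ∅.
Zara ∩ Ravi ∩ Clara ∩ Vanya ∩ Hamid: ∅.
Zara ∩ Ravi ∩ Clara ∩ Vanya ∩ Hamid ∩ Lila: ∅.
There is no time when everyone is free.
No common window is at least 30 minutes long.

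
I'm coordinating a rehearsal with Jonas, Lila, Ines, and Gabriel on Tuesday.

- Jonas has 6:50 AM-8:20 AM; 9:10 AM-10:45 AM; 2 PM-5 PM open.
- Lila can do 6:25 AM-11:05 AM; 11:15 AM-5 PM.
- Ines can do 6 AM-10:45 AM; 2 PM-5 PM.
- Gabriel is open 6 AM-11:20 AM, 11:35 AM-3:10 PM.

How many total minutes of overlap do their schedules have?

255

Jonas ∩ Lila: 06:50-08:20, 09:10-10:45, 14:00-17:00.
Jonas ∩ Lila ∩ Ines: 06:50-08:20, 09:10-10:45, 14:00-17:00.
Jonas ∩ Lila ∩ Ines ∩ Gabriel: 06:50-08:20, 09:10-10:45, 14:00-15:10.
Those are the intersection windows.
Summing the common windows: 90 + 95 + 70 = 255 minutes.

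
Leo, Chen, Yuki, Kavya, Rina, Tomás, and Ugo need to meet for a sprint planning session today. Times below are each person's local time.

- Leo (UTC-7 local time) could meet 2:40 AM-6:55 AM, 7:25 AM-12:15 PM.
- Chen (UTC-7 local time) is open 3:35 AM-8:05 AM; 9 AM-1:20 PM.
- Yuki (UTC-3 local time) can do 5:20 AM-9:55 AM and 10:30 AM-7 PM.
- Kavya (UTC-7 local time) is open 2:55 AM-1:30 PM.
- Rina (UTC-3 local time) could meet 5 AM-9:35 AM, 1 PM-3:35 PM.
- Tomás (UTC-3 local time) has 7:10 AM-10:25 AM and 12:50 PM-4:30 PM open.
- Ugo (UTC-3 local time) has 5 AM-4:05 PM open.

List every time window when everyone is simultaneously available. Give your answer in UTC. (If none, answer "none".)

Leo in UTC: 09:40-13:55, 14:25-19:15 (add 7h to convert from UTC-7).
Chen in UTC: 10:35-15:05, 16:00-20:20 (add 7h to convert from UTC-7).
Yuki in UTC: 08:20-12:55, 13:30-22:00 (add 3h to convert from UTC-3).
Kavya in UTC: 09:55-20:30 (add 7h to convert from UTC-7).
Rina in UTC: 08:00-12:35, 16:00-18:35 (add 3h to convert from UTC-3).
Tomás in UTC: 10:10-13:25, 15:50-19:30 (add 3h to convert from UTC-3).
Ugo in UTC: 08:00-19:05 (add 3h to convert from UTC-3).
Leo ∩ Chen: 10:35-13:55, 14:25-15:05, 16:00-19:15.
Leo ∩ Chen ∩ Yuki: 10:35-12:55, 13:30-13:55, 14:25-15:05, 16:00-19:15.
Leo ∩ Chen ∩ Yuki ∩ Kavya: 10:35-12:55, 13:30-13:55, 14:25-15:05, 16:00-19:15.
Leo ∩ Chen ∩ Yuki ∩ Kavya ∩ Rina: 10:35-12:35, 16:00-18:35.
Leo ∩ Chen ∩ Yuki ∩ Kavya ∩ Rina ∩ Tomás: 10:35-12:35, 16:00-18:35.
Leo ∩ Chen ∩ Yuki ∩ Kavya ∩ Rina ∩ Tomás ∩ Ugo: 10:35-12:35, 16:00-18:35.

10:35-12:35, 16:00-18:35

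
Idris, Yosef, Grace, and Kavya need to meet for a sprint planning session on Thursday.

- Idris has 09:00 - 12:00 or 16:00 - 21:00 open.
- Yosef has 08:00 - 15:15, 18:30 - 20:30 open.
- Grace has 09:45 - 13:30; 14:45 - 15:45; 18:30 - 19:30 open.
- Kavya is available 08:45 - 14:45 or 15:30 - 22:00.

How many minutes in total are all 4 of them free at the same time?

195

Idris ∩ Yosef: 09:00-12:00, 18:30-20:30.
Idris ∩ Yosef ∩ Grace: 09:45-12:00, 18:30-19:30.
Idris ∩ Yosef ∩ Grace ∩ Kavya: 09:45-12:00, 18:30-19:30.
Summing the common windows: 135 + 60 = 195 minutes.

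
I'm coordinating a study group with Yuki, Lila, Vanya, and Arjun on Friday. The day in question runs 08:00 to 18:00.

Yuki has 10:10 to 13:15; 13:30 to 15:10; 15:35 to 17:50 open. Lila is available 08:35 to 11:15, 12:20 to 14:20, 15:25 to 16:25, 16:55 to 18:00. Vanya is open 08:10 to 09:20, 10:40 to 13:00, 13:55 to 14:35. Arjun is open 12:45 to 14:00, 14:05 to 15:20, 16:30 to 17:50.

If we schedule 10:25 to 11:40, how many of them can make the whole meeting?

Yuki can make the full 10:25-11:40 slot — that's 1.

1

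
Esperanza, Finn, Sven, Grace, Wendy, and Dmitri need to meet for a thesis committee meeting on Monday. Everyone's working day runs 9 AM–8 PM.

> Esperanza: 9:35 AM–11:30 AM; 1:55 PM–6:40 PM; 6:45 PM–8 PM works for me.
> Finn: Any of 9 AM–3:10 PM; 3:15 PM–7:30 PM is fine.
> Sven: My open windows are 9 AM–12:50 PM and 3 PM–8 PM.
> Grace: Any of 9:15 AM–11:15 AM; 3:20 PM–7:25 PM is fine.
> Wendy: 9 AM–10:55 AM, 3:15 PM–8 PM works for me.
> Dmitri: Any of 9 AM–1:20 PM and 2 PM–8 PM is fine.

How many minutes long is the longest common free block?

200

Esperanza ∩ Finn: 09:35-11:30, 13:55-15:10, 15:15-18:40, 18:45-19:30.
Esperanza ∩ Finn ∩ Sven: 09:35-11:30, 15:00-15:10, 15:15-18:40, 18:45-19:30.
Esperanza ∩ Finn ∩ Sven ∩ Grace: 09:35-11:15, 15:20-18:40, 18:45-19:25.
Esperanza ∩ Finn ∩ Sven ∩ Grace ∩ Wendy: 09:35-10:55, 15:20-18:40, 18:45-19:25.
Esperanza ∩ Finn ∩ Sven ∩ Grace ∩ Wendy ∩ Dmitri: 09:35-10:55, 15:20-18:40, 18:45-19:25.
The longest is 15:20-18:40 at 200 minutes.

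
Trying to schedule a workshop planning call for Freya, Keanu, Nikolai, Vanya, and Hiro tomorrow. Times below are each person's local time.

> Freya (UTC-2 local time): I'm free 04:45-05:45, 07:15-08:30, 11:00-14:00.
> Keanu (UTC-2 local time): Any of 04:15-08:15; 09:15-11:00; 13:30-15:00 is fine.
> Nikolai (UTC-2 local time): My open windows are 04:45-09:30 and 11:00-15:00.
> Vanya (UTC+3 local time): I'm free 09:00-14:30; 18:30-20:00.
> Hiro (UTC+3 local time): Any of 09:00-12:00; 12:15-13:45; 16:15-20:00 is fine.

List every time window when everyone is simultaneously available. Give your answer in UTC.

06:45-07:45, 09:15-10:15, 15:30-16:00

Freya in UTC: 06:45-07:45, 09:15-10:30, 13:00-16:00 (add 2h to convert from UTC-2).
Keanu in UTC: 06:15-10:15, 11:15-13:00, 15:30-17:00 (add 2h to convert from UTC-2).
Nikolai in UTC: 06:45-11:30, 13:00-17:00 (add 2h to convert from UTC-2).
Vanya in UTC: 06:00-11:30, 15:30-17:00 (subtract 3h to convert from UTC+3).
Hiro in UTC: 06:00-09:00, 09:15-10:45, 13:15-17:00 (subtract 3h to convert from UTC+3).
Freya ∩ Keanu: 06:45-07:45, 09:15-10:15, 15:30-16:00.
Freya ∩ Keanu ∩ Nikolai: 06:45-07:45, 09:15-10:15, 15:30-16:00.
Freya ∩ Keanu ∩ Nikolai ∩ Vanya: 06:45-07:45, 09:15-10:15, 15:30-16:00.
Freya ∩ Keanu ∩ Nikolai ∩ Vanya ∩ Hiro: 06:45-07:45, 09:15-10:15, 15:30-16:00.
Those are the intersection windows.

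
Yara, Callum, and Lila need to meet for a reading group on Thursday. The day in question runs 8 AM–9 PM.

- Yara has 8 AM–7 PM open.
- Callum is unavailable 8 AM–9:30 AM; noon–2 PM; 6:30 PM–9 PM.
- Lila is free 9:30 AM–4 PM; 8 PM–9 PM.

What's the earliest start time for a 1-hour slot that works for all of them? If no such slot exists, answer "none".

09:30

Yara free: 08:00-19:00.
Callum free: 09:30-12:00, 14:00-18:30 (invert busy blocks within the working day).
Lila free: 09:30-16:00, 20:00-21:00.
Yara ∩ Callum: 09:30-12:00, 14:00-18:30.
Yara ∩ Callum ∩ Lila: 09:30-12:00, 14:00-16:00.
So the common availability across everyone is 09:30-12:00, 14:00-16:00.
The first common window of at least 60 minutes is 09:30-12:00, so the earliest start is 09:30.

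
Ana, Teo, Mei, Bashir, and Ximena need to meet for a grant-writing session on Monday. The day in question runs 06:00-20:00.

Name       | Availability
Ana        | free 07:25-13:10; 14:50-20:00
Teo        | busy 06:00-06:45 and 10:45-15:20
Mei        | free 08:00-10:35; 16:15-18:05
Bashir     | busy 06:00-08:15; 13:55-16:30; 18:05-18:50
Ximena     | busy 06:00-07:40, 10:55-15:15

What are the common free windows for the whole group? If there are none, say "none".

Ana free: 07:25-13:10, 14:50-20:00.
Teo free: 06:45-10:45, 15:20-20:00 (invert busy blocks within the working day).
Mei free: 08:00-10:35, 16:15-18:05.
Bashir free: 08:15-13:55, 16:30-18:05, 18:50-20:00 (invert busy blocks within the working day).
Ximena free: 07:40-10:55, 15:15-20:00 (invert busy blocks within the working day).
Ana ∩ Teo: 07:25-10:45, 15:20-20:00.
Ana ∩ Teo ∩ Mei: 08:00-10:35, 16:15-18:05.
Ana ∩ Teo ∩ Mei ∩ Bashir: 08:15-10:35, 16:30-18:05.
Ana ∩ Teo ∩ Mei ∩ Bashir ∩ Ximena: 08:15-10:35, 16:30-18:05.

08:15-10:35, 16:30-18:05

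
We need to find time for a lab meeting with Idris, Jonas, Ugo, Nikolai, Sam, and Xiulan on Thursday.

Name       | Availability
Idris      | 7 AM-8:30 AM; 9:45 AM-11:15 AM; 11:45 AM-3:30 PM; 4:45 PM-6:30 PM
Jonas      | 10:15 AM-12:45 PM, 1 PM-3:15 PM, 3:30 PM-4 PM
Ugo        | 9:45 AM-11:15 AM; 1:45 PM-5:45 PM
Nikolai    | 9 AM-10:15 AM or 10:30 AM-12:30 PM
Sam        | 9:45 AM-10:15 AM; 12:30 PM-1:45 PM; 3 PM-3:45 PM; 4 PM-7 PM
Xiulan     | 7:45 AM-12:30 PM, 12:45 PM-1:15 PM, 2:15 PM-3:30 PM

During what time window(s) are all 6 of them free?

Idris ∩ Jonas: 10:15-11:15, 11:45-12:45, 13:00-15:15.
Idris ∩ Jonas ∩ Ugo: 10:15-11:15, 13:45-15:15.
Idris ∩ Jonas ∩ Ugo ∩ Nikolai: 10:30-11:15.
Idris ∩ Jonas ∩ Ugo ∩ Nikolai ∩ Sam: ∅.
Idris ∩ Jonas ∩ Ugo ∩ Nikolai ∩ Sam ∩ Xiulan: ∅.
There is no time when everyone is free.

none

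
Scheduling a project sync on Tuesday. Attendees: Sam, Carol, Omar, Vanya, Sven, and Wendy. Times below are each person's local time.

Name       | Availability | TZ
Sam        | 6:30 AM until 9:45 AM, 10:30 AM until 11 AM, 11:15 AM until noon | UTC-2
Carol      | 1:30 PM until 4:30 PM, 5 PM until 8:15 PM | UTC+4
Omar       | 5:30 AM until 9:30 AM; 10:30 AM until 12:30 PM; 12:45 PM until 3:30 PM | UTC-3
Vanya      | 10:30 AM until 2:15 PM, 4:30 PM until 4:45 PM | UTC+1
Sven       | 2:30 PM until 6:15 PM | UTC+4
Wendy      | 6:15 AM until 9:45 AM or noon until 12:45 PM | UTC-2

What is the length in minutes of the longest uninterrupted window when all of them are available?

Sam in UTC: 08:30-11:45, 12:30-13:00, 13:15-14:00 (add 2h to convert from UTC-2).
Carol in UTC: 09:30-12:30, 13:00-16:15 (subtract 4h to convert from UTC+4).
Omar in UTC: 08:30-12:30, 13:30-15:30, 15:45-18:30 (add 3h to convert from UTC-3).
Vanya in UTC: 09:30-13:15, 15:30-15:45 (subtract 1h to convert from UTC+1).
Sven in UTC: 10:30-14:15 (subtract 4h to convert from UTC+4).
Wendy in UTC: 08:15-11:45, 14:00-14:45 (add 2h to convert from UTC-2).
Sam ∩ Carol: 09:30-11:45, 13:15-14:00.
Sam ∩ Carol ∩ Omar: 09:30-11:45, 13:30-14:00.
Sam ∩ Carol ∩ Omar ∩ Vanya: 09:30-11:45.
Sam ∩ Carol ∩ Omar ∩ Vanya ∩ Sven: 10:30-11:45.
Sam ∩ Carol ∩ Omar ∩ Vanya ∩ Sven ∩ Wendy: 10:30-11:45.
The longest is 10:30-11:45 at 75 minutes.

75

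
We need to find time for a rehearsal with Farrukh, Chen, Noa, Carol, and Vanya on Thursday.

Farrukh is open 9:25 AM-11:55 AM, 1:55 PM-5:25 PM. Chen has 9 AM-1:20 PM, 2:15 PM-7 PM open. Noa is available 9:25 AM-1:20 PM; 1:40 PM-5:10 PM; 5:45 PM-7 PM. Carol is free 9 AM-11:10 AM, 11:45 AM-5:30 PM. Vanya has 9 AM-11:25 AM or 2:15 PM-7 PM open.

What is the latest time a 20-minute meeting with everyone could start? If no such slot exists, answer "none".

Farrukh ∩ Chen: 09:25-11:55, 14:15-17:25.
Farrukh ∩ Chen ∩ Noa: 09:25-11:55, 14:15-17:10.
Farrukh ∩ Chen ∩ Noa ∩ Carol: 09:25-11:10, 11:45-11:55, 14:15-17:10.
Farrukh ∩ Chen ∩ Noa ∩ Carol ∩ Vanya: 09:25-11:10, 14:15-17:10.
The last common window of at least 20 minutes is 14:15-17:10; a 20-minute meeting can start as late as 16:50 and still end by 17:10.

16:50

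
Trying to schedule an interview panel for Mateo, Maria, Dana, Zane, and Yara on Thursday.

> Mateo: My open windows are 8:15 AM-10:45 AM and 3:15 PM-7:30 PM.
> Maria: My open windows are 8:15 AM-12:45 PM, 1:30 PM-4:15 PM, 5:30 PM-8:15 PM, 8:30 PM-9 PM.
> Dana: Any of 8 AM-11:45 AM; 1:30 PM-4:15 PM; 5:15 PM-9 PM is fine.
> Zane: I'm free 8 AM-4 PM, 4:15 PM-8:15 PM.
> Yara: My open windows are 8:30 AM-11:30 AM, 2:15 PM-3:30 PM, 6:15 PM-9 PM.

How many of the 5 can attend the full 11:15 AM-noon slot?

Maria and Zane can make the full 11:15-12:00 slot — that's 2.

2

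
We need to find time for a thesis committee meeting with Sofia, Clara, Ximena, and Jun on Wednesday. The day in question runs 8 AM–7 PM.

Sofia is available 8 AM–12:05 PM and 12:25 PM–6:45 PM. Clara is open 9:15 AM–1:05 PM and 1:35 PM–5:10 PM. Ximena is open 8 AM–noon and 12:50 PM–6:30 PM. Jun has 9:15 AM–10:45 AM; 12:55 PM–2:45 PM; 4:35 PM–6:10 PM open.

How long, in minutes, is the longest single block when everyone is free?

90

Sofia ∩ Clara: 09:15-12:05, 12:25-13:05, 13:35-17:10.
Sofia ∩ Clara ∩ Ximena: 09:15-12:00, 12:50-13:05, 13:35-17:10.
Sofia ∩ Clara ∩ Ximena ∩ Jun: 09:15-10:45, 12:55-13:05, 13:35-14:45, 16:35-17:10.
The longest is 09:15-10:45 at 90 minutes.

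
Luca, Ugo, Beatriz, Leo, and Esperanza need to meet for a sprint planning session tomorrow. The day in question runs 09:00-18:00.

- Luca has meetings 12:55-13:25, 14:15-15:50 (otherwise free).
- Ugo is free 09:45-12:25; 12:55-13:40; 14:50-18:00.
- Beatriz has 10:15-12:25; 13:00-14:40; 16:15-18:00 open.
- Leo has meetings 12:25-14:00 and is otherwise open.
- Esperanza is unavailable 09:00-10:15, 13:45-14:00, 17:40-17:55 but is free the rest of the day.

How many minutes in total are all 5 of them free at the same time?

Luca free: 09:00-12:55, 13:25-14:15, 15:50-18:00 (invert busy blocks within the working day).
Ugo free: 09:45-12:25, 12:55-13:40, 14:50-18:00.
Beatriz free: 10:15-12:25, 13:00-14:40, 16:15-18:00.
Leo free: 09:00-12:25, 14:00-18:00 (invert busy blocks within the working day).
Esperanza free: 10:15-13:45, 14:00-17:40, 17:55-18:00 (invert busy blocks within the working day).
Luca ∩ Ugo: 09:45-12:25, 13:25-13:40, 15:50-18:00.
Luca ∩ Ugo ∩ Beatriz: 10:15-12:25, 13:25-13:40, 16:15-18:00.
Luca ∩ Ugo ∩ Beatriz ∩ Leo: 10:15-12:25, 16:15-18:00.
Luca ∩ Ugo ∩ Beatriz ∩ Leo ∩ Esperanza: 10:15-12:25, 16:15-17:40, 17:55-18:00.
Those are the intersection windows.
Summing the common windows: 130 + 85 + 5 = 220 minutes.

220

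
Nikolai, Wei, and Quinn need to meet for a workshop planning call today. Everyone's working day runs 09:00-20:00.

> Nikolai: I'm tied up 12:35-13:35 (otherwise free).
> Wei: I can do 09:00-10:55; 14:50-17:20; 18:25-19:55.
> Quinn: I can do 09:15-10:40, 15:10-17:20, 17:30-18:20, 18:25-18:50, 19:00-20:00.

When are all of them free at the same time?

Nikolai free: 09:00-12:35, 13:35-20:00 (invert busy blocks within the working day).
Wei free: 09:00-10:55, 14:50-17:20, 18:25-19:55.
Quinn free: 09:15-10:40, 15:10-17:20, 17:30-18:20, 18:25-18:50, 19:00-20:00.
Nikolai ∩ Wei: 09:00-10:55, 14:50-17:20, 18:25-19:55.
Nikolai ∩ Wei ∩ Quinn: 09:15-10:40, 15:10-17:20, 18:25-18:50, 19:00-19:55.

09:15-10:40, 15:10-17:20, 18:25-18:50, 19:00-19:55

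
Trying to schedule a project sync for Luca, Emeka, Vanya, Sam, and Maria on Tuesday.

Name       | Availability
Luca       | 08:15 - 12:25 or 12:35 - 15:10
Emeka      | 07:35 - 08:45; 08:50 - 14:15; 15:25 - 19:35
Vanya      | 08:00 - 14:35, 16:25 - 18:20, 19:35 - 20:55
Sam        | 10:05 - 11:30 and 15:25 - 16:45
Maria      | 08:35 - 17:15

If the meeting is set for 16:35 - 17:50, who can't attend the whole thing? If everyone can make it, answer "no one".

Luca, Maria, Sam

Luca: not fully free for 16:35-17:50. Emeka: free for 16:35-17:50. Vanya: free for 16:35-17:50. Sam: not fully free for 16:35-17:50. Maria: not fully free for 16:35-17:50.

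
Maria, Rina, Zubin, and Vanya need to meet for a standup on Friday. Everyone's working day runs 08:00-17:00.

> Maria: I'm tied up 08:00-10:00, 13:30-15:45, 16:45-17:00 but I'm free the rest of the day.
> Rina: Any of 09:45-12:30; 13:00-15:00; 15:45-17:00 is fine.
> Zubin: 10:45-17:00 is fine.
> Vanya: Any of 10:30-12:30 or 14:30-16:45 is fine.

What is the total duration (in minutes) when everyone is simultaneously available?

Maria free: 10:00-13:30, 15:45-16:45 (invert busy blocks within the working day).
Rina free: 09:45-12:30, 13:00-15:00, 15:45-17:00.
Zubin free: 10:45-17:00.
Vanya free: 10:30-12:30, 14:30-16:45.
Maria ∩ Rina: 10:00-12:30, 13:00-13:30, 15:45-16:45.
Maria ∩ Rina ∩ Zubin: 10:45-12:30, 13:00-13:30, 15:45-16:45.
Maria ∩ Rina ∩ Zubin ∩ Vanya: 10:45-12:30, 15:45-16:45.
So the common availability across everyone is 10:45-12:30, 15:45-16:45.
Summing the common windows: 105 + 60 = 165 minutes.

165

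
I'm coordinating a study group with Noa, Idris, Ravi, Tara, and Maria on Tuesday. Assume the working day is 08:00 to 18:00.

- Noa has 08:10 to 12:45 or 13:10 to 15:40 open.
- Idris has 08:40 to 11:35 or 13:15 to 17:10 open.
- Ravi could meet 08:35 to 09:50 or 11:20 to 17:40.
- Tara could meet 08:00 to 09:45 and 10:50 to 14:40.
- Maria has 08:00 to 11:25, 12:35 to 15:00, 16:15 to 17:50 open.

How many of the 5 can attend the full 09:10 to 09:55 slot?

Noa, Idris, and Maria can make the full 09:10-09:55 slot — that's 3.

3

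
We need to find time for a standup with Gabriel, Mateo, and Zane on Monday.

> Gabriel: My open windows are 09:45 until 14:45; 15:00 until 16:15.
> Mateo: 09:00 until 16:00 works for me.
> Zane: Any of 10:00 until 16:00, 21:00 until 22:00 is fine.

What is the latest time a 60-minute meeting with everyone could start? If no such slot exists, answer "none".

15:00

Gabriel ∩ Mateo: 09:45-14:45, 15:00-16:00.
Gabriel ∩ Mateo ∩ Zane: 10:00-14:45, 15:00-16:00.
Those are the intersection windows.
The last common window of at least 60 minutes is 15:00-16:00; a 60-minute meeting can start as late as 15:00 and still end by 16:00.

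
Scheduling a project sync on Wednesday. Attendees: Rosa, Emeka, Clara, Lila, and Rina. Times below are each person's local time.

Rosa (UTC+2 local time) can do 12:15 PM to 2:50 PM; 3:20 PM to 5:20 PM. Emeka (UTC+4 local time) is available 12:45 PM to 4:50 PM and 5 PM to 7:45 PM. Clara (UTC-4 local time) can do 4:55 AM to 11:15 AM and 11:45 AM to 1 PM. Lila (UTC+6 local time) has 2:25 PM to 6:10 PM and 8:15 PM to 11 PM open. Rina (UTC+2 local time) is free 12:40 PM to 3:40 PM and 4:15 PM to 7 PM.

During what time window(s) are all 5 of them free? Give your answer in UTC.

10:40-12:10, 14:15-15:15

Rosa in UTC: 10:15-12:50, 13:20-15:20 (subtract 2h to convert from UTC+2).
Emeka in UTC: 08:45-12:50, 13:00-15:45 (subtract 4h to convert from UTC+4).
Clara in UTC: 08:55-15:15, 15:45-17:00 (add 4h to convert from UTC-4).
Lila in UTC: 08:25-12:10, 14:15-17:00 (subtract 6h to convert from UTC+6).
Rina in UTC: 10:40-13:40, 14:15-17:00 (subtract 2h to convert from UTC+2).
Rosa ∩ Emeka: 10:15-12:50, 13:20-15:20.
Rosa ∩ Emeka ∩ Clara: 10:15-12:50, 13:20-15:15.
Rosa ∩ Emeka ∩ Clara ∩ Lila: 10:15-12:10, 14:15-15:15.
Rosa ∩ Emeka ∩ Clara ∩ Lila ∩ Rina: 10:40-12:10, 14:15-15:15.
Those are the intersection windows.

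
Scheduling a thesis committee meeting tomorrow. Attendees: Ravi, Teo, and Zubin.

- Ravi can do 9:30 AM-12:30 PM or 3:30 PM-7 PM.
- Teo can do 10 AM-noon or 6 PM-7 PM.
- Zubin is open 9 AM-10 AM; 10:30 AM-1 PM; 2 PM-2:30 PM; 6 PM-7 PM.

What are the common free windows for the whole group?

Ravi ∩ Teo: 10:00-12:00, 18:00-19:00.
Ravi ∩ Teo ∩ Zubin: 10:30-12:00, 18:00-19:00.
Those are the intersection windows.

10:30-12:00, 18:00-19:00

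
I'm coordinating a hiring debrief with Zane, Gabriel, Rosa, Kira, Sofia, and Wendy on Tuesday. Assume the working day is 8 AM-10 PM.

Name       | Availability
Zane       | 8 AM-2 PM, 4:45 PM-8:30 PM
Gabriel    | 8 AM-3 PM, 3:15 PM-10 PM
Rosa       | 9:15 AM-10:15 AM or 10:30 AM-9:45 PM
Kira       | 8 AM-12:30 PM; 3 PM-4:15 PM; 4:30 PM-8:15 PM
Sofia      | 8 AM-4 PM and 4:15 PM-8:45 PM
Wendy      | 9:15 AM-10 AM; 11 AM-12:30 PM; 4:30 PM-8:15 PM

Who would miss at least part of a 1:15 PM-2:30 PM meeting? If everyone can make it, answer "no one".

Kira, Wendy, Zane

Zane: not fully free for 13:15-14:30. Gabriel: free for 13:15-14:30. Rosa: free for 13:15-14:30. Kira: not fully free for 13:15-14:30. Sofia: free for 13:15-14:30. Wendy: not fully free for 13:15-14:30.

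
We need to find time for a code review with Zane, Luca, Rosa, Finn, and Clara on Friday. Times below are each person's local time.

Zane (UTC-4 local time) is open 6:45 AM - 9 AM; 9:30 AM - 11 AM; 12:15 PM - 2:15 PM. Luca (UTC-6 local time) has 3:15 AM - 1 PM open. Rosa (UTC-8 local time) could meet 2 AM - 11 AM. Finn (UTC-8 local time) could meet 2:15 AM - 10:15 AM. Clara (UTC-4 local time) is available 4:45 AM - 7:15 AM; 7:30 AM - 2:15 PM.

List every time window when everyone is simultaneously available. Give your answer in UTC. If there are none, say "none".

Zane in UTC: 10:45-13:00, 13:30-15:00, 16:15-18:15 (add 4h to convert from UTC-4).
Luca in UTC: 09:15-19:00 (add 6h to convert from UTC-6).
Rosa in UTC: 10:00-19:00 (add 8h to convert from UTC-8).
Finn in UTC: 10:15-18:15 (add 8h to convert from UTC-8).
Clara in UTC: 08:45-11:15, 11:30-18:15 (add 4h to convert from UTC-4).
Zane ∩ Luca: 10:45-13:00, 13:30-15:00, 16:15-18:15.
Zane ∩ Luca ∩ Rosa: 10:45-13:00, 13:30-15:00, 16:15-18:15.
Zane ∩ Luca ∩ Rosa ∩ Finn: 10:45-13:00, 13:30-15:00, 16:15-18:15.
Zane ∩ Luca ∩ Rosa ∩ Finn ∩ Clara: 10:45-11:15, 11:30-13:00, 13:30-15:00, 16:15-18:15.

10:45-11:15, 11:30-13:00, 13:30-15:00, 16:15-18:15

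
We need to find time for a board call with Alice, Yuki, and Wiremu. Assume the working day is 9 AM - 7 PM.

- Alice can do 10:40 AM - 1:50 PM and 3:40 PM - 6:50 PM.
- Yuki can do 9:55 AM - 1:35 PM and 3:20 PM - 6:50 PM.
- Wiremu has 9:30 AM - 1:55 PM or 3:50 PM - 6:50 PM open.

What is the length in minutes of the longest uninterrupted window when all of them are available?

180

Alice ∩ Yuki: 10:40-13:35, 15:40-18:50.
Alice ∩ Yuki ∩ Wiremu: 10:40-13:35, 15:50-18:50.
Those are the intersection windows.
The longest is 15:50-18:50 at 180 minutes.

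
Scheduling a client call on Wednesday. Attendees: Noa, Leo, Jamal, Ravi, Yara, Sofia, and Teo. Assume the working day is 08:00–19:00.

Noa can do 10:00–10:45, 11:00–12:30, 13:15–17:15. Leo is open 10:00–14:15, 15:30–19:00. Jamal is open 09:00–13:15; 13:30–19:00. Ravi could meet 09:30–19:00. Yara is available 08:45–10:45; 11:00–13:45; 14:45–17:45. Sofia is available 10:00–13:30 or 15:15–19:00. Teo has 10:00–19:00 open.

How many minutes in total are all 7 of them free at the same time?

Noa ∩ Leo: 10:00-10:45, 11:00-12:30, 13:15-14:15, 15:30-17:15.
Noa ∩ Leo ∩ Jamal: 10:00-10:45, 11:00-12:30, 13:30-14:15, 15:30-17:15.
Noa ∩ Leo ∩ Jamal ∩ Ravi: 10:00-10:45, 11:00-12:30, 13:30-14:15, 15:30-17:15.
Noa ∩ Leo ∩ Jamal ∩ Ravi ∩ Yara: 10:00-10:45, 11:00-12:30, 13:30-13:45, 15:30-17:15.
Noa ∩ Leo ∩ Jamal ∩ Ravi ∩ Yara ∩ Sofia: 10:00-10:45, 11:00-12:30, 15:30-17:15.
Noa ∩ Leo ∩ Jamal ∩ Ravi ∩ Yara ∩ Sofia ∩ Teo: 10:00-10:45, 11:00-12:30, 15:30-17:15.
Summing the common windows: 45 + 90 + 105 = 240 minutes.

240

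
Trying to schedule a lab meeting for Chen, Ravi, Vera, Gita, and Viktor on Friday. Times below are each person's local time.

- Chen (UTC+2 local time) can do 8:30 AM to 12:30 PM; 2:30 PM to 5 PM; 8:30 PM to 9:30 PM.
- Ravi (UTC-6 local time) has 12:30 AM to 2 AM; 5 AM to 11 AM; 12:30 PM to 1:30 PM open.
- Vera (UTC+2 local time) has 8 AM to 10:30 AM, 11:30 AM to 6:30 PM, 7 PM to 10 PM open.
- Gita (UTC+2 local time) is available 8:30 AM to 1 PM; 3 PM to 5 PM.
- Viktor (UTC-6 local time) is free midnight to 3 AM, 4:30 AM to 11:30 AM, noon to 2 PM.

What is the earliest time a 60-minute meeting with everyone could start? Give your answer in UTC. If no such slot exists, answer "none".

Chen in UTC: 06:30-10:30, 12:30-15:00, 18:30-19:30 (subtract 2h to convert from UTC+2).
Ravi in UTC: 06:30-08:00, 11:00-17:00, 18:30-19:30 (add 6h to convert from UTC-6).
Vera in UTC: 06:00-08:30, 09:30-16:30, 17:00-20:00 (subtract 2h to convert from UTC+2).
Gita in UTC: 06:30-11:00, 13:00-15:00 (subtract 2h to convert from UTC+2).
Viktor in UTC: 06:00-09:00, 10:30-17:30, 18:00-20:00 (add 6h to convert from UTC-6).
Chen ∩ Ravi: 06:30-08:00, 12:30-15:00, 18:30-19:30.
Chen ∩ Ravi ∩ Vera: 06:30-08:00, 12:30-15:00, 18:30-19:30.
Chen ∩ Ravi ∩ Vera ∩ Gita: 06:30-08:00, 13:00-15:00.
Chen ∩ Ravi ∩ Vera ∩ Gita ∩ Viktor: 06:30-08:00, 13:00-15:00.
The first common window of at least 60 minutes is 06:30-08:00, so the earliest start is 06:30.

06:30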